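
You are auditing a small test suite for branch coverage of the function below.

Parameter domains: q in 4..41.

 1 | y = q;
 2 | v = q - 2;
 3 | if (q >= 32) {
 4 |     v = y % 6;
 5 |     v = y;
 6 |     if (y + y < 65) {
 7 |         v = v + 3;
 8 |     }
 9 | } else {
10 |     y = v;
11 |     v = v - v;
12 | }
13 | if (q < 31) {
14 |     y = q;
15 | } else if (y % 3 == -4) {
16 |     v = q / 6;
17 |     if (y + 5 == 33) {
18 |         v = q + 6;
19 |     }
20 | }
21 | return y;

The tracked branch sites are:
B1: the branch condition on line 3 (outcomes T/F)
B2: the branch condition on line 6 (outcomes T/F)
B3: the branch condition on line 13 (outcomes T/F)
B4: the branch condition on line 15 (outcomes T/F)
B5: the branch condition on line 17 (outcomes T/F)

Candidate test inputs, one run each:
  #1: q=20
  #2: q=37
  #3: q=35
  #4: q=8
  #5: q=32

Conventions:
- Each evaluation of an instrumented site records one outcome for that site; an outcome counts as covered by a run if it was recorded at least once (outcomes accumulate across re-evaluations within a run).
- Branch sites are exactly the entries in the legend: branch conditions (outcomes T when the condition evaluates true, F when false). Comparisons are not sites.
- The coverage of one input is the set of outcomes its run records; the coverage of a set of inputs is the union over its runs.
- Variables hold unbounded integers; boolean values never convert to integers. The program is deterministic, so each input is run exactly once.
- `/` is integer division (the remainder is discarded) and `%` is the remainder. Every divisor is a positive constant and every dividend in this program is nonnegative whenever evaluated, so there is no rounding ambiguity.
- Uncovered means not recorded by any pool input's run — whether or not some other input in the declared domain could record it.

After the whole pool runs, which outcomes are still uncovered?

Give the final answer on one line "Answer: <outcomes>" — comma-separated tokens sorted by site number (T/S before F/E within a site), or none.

input #1 (q=20): events B1->F, B3->T; covers B1=F, B3=T
input #2 (q=37): events B1->T, B2->F, B3->F, B4->F; covers B1=T, B2=F, B3=F, B4=F
input #3 (q=35): events B1->T, B2->F, B3->F, B4->F; covers B1=T, B2=F, B3=F, B4=F
input #4 (q=8): events B1->F, B3->T; covers B1=F, B3=T
input #5 (q=32): events B1->T, B2->T, B3->F, B4->F; covers B1=T, B2=T, B3=F, B4=F
union over the pool: B1=T, B1=F, B2=T, B2=F, B3=T, B3=F, B4=F
uncovered (3 of 10): B4=T, B5=T, B5=F

Answer: B4=T, B5=T, B5=F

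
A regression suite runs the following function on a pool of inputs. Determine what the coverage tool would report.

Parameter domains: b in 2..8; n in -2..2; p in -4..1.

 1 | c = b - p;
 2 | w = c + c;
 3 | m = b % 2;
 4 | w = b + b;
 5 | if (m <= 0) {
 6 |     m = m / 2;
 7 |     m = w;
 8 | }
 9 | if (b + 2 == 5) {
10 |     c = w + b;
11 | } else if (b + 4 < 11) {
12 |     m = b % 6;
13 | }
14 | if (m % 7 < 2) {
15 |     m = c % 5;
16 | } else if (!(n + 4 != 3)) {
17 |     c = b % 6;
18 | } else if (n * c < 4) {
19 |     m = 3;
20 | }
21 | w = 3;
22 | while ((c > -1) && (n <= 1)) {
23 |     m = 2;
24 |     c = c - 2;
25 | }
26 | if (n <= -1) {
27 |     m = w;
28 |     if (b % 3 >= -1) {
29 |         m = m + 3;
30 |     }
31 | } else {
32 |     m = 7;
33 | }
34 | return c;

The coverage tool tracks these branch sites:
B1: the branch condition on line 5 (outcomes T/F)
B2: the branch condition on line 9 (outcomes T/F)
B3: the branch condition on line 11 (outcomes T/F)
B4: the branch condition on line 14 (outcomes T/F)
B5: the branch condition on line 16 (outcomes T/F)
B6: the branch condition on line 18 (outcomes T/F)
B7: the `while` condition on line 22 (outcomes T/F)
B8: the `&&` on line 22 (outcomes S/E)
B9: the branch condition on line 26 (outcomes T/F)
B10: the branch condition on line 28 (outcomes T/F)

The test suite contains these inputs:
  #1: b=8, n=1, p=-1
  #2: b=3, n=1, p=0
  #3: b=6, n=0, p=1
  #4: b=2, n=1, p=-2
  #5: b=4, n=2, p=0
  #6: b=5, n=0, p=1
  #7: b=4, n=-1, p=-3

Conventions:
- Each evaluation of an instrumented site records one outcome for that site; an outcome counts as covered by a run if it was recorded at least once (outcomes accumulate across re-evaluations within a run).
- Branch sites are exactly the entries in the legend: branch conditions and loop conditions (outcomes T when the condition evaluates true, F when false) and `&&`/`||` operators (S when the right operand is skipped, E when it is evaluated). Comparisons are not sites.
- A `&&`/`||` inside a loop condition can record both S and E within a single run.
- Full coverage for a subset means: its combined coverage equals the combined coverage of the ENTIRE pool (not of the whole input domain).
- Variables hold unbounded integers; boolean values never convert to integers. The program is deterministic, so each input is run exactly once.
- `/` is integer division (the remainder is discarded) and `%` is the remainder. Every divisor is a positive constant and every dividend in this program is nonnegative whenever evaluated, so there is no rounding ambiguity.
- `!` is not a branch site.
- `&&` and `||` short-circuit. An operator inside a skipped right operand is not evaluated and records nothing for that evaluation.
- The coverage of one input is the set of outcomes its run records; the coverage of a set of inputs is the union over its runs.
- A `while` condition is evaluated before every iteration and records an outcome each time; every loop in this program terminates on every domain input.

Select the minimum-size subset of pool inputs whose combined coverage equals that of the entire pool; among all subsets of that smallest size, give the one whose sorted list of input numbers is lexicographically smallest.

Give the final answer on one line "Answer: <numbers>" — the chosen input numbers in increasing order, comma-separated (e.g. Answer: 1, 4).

test 1 (b=8, n=1, p=-1) fires B1->T, B2->F, B3->F, B4->F, B5->F, B6->F, B8->E, B7->T, B8->E, B7->T, B8->E, B7->T, B8->E, B7->T, ...; hits B1=T, B2=F, B3=F, B4=F, B5=F, B6=F, B7=T, B7=F, B8=S, B8=E, B9=F
test 2 (b=3, n=1, p=0) fires B1->F, B2->T, B4->T, B8->E, B7->T, B8->E, B7->T, B8->E, B7->T, B8->E, B7->T, B8->E, B7->T, B8->S, ...; hits B1=F, B2=T, B4=T, B7=T, B7=F, B8=S, B8=E, B9=F
test 3 (b=6, n=0, p=1) fires B1->T, B2->F, B3->T, B4->T, B8->E, B7->T, B8->E, B7->T, B8->E, B7->T, B8->S, B7->F, B9->F; hits B1=T, B2=F, B3=T, B4=T, B7=T, B7=F, B8=S, B8=E, B9=F
test 4 (b=2, n=1, p=-2) fires B1->T, B2->F, B3->T, B4->F, B5->F, B6->F, B8->E, B7->T, B8->E, B7->T, B8->E, B7->T, B8->S, B7->F, ...; hits B1=T, B2=F, B3=T, B4=F, B5=F, B6=F, B7=T, B7=F, B8=S, B8=E, B9=F
test 5 (b=4, n=2, p=0) fires B1->T, B2->F, B3->T, B4->F, B5->F, B6->F, B8->E, B7->F, B9->F; hits B1=T, B2=F, B3=T, B4=F, B5=F, B6=F, B7=F, B8=E, B9=F
test 6 (b=5, n=0, p=1) fires B1->F, B2->F, B3->T, B4->F, B5->F, B6->T, B8->E, B7->T, B8->E, B7->T, B8->E, B7->T, B8->S, B7->F, ...; hits B1=F, B2=F, B3=T, B4=F, B5=F, B6=T, B7=T, B7=F, B8=S, B8=E, B9=F
test 7 (b=4, n=-1, p=-3) fires B1->T, B2->F, B3->T, B4->F, B5->T, B8->E, B7->T, B8->E, B7->T, B8->E, B7->T, B8->S, B7->F, B9->T, ...; hits B1=T, B2=F, B3=T, B4=F, B5=T, B7=T, B7=F, B8=S, B8=E, B9=T, B10=T
together the pool reaches 19 outcomes: B1=T, B1=F, B2=T, B2=F, B3=T, B3=F, B4=T, B4=F, B5=T, B5=F, B6=T, B6=F, B7=T, B7=F, B8=S, B8=E, B9=T, B9=F, B10=T
checked all size-1 subsets: none covers 19 outcomes (max 11/19)
checked all size-2 subsets: none covers 19 outcomes (max 15/19)
checked all size-3 subsets: none covers 19 outcomes (max 18/19)
size 4: inputs {1, 2, 6, 7} cover all 19 outcomes, and no lexicographically smaller subset of this size does

Answer: 1, 2, 6, 7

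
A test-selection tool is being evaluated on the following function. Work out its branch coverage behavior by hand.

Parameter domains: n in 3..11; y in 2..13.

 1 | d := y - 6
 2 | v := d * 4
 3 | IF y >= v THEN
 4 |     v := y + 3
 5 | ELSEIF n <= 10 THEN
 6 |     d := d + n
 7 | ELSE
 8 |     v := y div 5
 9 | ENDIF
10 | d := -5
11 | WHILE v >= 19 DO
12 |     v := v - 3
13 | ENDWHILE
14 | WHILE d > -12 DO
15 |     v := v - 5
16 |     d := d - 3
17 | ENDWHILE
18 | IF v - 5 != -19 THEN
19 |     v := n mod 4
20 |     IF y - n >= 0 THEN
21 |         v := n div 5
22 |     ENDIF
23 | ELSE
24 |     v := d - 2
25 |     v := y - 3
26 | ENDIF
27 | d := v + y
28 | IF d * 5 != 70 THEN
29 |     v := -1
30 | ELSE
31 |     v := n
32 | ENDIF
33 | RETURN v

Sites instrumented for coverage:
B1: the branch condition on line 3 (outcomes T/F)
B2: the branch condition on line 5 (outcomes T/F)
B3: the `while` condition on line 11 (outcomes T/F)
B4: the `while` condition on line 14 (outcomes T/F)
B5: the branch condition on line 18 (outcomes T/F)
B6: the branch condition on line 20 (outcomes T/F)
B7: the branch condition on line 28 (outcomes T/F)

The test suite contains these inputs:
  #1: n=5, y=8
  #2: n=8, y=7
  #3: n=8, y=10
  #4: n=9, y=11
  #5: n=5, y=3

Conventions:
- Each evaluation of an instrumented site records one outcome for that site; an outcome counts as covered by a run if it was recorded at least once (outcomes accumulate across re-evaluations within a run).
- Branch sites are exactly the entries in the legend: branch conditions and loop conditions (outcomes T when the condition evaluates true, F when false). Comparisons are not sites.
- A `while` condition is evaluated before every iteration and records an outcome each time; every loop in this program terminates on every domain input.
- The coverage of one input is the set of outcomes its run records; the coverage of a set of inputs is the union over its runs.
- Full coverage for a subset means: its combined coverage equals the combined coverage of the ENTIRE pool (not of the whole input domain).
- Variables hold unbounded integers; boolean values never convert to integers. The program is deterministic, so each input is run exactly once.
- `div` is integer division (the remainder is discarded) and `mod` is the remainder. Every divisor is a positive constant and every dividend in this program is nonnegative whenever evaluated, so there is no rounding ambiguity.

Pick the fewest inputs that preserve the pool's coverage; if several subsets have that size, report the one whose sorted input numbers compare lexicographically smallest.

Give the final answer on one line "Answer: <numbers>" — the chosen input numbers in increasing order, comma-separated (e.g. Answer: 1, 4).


input #1 (n=5, y=8): covers B1=T, B3=F, B4=T, B4=F, B5=T, B6=T, B7=T
input #2 (n=8, y=7): covers B1=T, B3=F, B4=T, B4=F, B5=T, B6=F, B7=T
input #3 (n=8, y=10): covers B1=F, B2=T, B3=F, B4=T, B4=F, B5=T, B6=T, B7=T
input #4 (n=9, y=11): covers B1=F, B2=T, B3=T, B3=F, B4=T, B4=F, B5=T, B6=T, B7=T
input #5 (n=5, y=3): covers B1=T, B3=F, B4=T, B4=F, B5=T, B6=F, B7=T
together the pool reaches 11 outcomes: B1=T, B1=F, B2=T, B3=T, B3=F, B4=T, B4=F, B5=T, B6=T, B6=F, B7=T
every size-1 subset falls short of the 11 outcomes (best: 9/11)
size 2: inputs {2, 4} cover all 11 outcomes, and no lexicographically smaller subset of this size does
Answer: 2, 4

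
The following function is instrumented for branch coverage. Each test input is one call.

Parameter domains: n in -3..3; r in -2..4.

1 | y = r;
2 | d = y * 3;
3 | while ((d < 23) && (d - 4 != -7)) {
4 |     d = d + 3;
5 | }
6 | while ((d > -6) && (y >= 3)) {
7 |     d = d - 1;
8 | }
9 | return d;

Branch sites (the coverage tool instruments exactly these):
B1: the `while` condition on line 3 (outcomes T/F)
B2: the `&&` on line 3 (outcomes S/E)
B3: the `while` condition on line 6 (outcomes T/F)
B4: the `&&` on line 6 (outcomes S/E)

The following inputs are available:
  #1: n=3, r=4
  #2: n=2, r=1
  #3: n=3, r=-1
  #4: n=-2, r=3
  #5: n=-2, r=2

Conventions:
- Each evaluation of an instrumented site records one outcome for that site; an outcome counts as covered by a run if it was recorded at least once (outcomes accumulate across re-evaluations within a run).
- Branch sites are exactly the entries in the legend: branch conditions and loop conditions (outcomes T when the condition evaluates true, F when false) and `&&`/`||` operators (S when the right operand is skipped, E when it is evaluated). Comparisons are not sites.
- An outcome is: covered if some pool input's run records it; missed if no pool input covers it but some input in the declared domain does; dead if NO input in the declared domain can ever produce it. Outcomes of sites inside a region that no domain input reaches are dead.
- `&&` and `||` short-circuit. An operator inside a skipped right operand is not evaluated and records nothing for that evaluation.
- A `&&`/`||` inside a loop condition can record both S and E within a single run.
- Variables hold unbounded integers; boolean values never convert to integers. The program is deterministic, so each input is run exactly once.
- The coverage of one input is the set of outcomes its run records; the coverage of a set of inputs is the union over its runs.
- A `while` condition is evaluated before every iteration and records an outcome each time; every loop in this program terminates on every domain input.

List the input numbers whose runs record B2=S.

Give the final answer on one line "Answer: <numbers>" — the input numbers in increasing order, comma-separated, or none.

input #1 (n=3, r=4): covers B2=S
input #2 (n=2, r=1): covers B2=S
input #3 (n=3, r=-1): misses B2=S
input #4 (n=-2, r=3): covers B2=S
input #5 (n=-2, r=2): covers B2=S

Answer: 1, 2, 4, 5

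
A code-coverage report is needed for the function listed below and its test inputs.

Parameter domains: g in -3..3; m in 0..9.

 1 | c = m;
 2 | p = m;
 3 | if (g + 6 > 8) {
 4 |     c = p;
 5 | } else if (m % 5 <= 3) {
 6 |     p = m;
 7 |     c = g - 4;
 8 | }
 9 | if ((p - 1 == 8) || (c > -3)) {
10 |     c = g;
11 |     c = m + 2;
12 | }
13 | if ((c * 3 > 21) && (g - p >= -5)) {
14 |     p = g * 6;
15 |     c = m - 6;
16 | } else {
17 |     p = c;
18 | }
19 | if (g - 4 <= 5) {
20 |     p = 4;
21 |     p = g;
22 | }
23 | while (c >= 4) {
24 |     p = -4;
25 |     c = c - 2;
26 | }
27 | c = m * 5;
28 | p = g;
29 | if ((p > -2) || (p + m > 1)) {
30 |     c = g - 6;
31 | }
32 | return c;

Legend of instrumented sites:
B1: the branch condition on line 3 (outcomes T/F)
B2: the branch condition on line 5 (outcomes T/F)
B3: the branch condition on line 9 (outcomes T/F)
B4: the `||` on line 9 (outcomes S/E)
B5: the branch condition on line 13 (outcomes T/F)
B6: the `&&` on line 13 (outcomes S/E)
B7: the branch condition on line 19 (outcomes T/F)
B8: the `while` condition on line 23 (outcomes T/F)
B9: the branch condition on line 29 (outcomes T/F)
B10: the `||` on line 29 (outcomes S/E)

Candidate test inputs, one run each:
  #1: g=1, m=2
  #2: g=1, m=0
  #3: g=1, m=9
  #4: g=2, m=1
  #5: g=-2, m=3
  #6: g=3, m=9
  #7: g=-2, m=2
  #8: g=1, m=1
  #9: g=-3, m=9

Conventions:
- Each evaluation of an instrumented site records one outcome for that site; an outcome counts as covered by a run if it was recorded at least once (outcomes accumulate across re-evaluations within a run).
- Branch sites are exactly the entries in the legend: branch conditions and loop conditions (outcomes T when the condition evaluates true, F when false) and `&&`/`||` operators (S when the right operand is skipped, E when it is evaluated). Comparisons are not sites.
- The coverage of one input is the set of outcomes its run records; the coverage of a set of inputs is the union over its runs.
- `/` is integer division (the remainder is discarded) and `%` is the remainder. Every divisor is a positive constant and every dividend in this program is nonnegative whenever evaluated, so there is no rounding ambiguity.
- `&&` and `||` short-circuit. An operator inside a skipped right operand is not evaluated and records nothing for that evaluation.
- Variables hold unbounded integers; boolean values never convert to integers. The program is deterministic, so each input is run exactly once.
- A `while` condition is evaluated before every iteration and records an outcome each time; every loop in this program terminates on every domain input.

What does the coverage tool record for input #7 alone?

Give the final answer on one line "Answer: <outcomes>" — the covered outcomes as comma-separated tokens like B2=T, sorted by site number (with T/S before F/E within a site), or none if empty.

Running input #7 (g=-2, m=2), event by event:
  B1->F, B2->T, B4->E, B3->F, B6->S, B5->F, B7->T, B8->F, B10->E, B9->F
as a set, this run covers: B1=F, B2=T, B3=F, B4=E, B5=F, B6=S, B7=T, B8=F, B9=F, B10=E

Answer: B1=F, B2=T, B3=F, B4=E, B5=F, B6=S, B7=T, B8=F, B9=F, B10=E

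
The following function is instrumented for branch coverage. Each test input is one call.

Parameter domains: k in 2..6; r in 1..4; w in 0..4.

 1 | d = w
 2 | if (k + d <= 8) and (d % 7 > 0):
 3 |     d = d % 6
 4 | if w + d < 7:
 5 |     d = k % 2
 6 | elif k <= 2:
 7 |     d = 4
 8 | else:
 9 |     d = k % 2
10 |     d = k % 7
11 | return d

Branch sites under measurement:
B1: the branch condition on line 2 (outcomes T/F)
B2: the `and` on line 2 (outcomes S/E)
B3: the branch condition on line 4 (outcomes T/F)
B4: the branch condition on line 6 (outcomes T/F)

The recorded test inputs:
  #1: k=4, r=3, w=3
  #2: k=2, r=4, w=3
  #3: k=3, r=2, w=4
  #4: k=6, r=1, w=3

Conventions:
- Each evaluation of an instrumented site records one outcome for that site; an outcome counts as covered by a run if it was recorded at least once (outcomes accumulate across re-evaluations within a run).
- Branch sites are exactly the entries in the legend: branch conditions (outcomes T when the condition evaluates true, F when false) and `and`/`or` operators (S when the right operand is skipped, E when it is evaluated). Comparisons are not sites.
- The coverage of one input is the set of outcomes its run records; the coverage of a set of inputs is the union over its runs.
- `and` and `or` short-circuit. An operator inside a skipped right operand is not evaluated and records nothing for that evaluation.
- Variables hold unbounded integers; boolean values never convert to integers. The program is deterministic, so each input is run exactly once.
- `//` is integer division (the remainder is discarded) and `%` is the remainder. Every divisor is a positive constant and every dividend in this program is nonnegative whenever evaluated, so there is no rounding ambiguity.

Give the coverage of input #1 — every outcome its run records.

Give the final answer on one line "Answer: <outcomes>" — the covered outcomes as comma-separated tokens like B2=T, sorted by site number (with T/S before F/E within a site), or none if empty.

Tracing the run of input #1 (k=4, r=3, w=3):
  B2->E, B1->T, B3->T
collecting distinct outcomes: B1=T, B2=E, B3=T

Answer: B1=T, B2=E, B3=T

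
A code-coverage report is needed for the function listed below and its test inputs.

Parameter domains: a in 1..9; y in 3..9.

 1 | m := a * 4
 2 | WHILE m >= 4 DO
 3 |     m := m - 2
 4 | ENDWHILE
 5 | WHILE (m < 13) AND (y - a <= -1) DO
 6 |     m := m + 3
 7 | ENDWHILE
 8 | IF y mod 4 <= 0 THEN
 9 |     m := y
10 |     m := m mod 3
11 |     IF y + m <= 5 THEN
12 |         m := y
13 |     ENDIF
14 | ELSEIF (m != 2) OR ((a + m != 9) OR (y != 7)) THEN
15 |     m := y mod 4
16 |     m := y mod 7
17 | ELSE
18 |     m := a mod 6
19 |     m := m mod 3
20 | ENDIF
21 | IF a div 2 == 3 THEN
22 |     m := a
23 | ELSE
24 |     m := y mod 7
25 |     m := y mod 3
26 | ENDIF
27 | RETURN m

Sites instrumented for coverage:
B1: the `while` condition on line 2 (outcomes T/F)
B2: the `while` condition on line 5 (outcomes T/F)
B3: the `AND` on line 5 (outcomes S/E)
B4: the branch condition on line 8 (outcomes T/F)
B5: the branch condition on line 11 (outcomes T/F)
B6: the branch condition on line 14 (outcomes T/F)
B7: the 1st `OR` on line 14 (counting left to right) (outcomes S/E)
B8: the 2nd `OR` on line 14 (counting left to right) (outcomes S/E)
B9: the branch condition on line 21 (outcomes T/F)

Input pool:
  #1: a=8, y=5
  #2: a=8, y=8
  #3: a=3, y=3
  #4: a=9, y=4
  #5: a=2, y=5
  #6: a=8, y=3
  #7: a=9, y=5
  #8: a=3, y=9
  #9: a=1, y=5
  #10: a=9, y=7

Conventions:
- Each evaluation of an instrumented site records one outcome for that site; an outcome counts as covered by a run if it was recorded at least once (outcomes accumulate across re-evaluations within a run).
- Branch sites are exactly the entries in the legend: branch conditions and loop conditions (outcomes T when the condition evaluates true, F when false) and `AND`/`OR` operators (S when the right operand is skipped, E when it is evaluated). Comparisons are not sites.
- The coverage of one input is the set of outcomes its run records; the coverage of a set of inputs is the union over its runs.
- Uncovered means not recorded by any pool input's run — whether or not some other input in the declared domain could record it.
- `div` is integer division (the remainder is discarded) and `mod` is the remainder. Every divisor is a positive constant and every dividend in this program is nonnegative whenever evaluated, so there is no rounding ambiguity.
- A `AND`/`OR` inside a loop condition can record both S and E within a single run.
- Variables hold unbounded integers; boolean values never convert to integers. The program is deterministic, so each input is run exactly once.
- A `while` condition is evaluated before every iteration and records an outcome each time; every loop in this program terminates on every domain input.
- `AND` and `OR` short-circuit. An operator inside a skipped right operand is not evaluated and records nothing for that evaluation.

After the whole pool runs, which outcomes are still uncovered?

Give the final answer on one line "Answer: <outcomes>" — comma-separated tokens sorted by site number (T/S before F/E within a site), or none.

input #1, a=8, y=5: events B1->T, B1->T, B1->T, B1->T, B1->T, B1->T, B1->T, B1->T, B1->T, B1->T, B1->T, B1->T, B1->T, B1->T, ...; outcomes B1=T, B1=F, B2=T, B2=F, B3=S, B3=E, B4=F, B6=T, B7=S, B9=F
input #2, a=8, y=8: events B1->T, B1->T, B1->T, B1->T, B1->T, B1->T, B1->T, B1->T, B1->T, B1->T, B1->T, B1->T, B1->T, B1->T, ...; outcomes B1=T, B1=F, B2=F, B3=E, B4=T, B5=F, B9=F
input #3, a=3, y=3: events B1->T, B1->T, B1->T, B1->T, B1->T, B1->F, B3->E, B2->F, B4->F, B7->E, B8->S, B6->T, B9->F; outcomes B1=T, B1=F, B2=F, B3=E, B4=F, B6=T, B7=E, B8=S, B9=F
input #4, a=9, y=4: events B1->T, B1->T, B1->T, B1->T, B1->T, B1->T, B1->T, B1->T, B1->T, B1->T, B1->T, B1->T, B1->T, B1->T, ...; outcomes B1=T, B1=F, B2=T, B2=F, B3=S, B3=E, B4=T, B5=T, B9=F
input #5, a=2, y=5: events B1->T, B1->T, B1->T, B1->F, B3->E, B2->F, B4->F, B7->E, B8->S, B6->T, B9->F; outcomes B1=T, B1=F, B2=F, B3=E, B4=F, B6=T, B7=E, B8=S, B9=F
input #6, a=8, y=3: events B1->T, B1->T, B1->T, B1->T, B1->T, B1->T, B1->T, B1->T, B1->T, B1->T, B1->T, B1->T, B1->T, B1->T, ...; outcomes B1=T, B1=F, B2=T, B2=F, B3=S, B3=E, B4=F, B6=T, B7=S, B9=F
input #7, a=9, y=5: events B1->T, B1->T, B1->T, B1->T, B1->T, B1->T, B1->T, B1->T, B1->T, B1->T, B1->T, B1->T, B1->T, B1->T, ...; outcomes B1=T, B1=F, B2=T, B2=F, B3=S, B3=E, B4=F, B6=T, B7=S, B9=F
input #8, a=3, y=9: events B1->T, B1->T, B1->T, B1->T, B1->T, B1->F, B3->E, B2->F, B4->F, B7->E, B8->S, B6->T, B9->F; outcomes B1=T, B1=F, B2=F, B3=E, B4=F, B6=T, B7=E, B8=S, B9=F
input #9, a=1, y=5: events B1->T, B1->F, B3->E, B2->F, B4->F, B7->E, B8->S, B6->T, B9->F; outcomes B1=T, B1=F, B2=F, B3=E, B4=F, B6=T, B7=E, B8=S, B9=F
input #10, a=9, y=7: events B1->T, B1->T, B1->T, B1->T, B1->T, B1->T, B1->T, B1->T, B1->T, B1->T, B1->T, B1->T, B1->T, B1->T, ...; outcomes B1=T, B1=F, B2=T, B2=F, B3=S, B3=E, B4=F, B6=T, B7=S, B9=F
union over the pool: B1=T, B1=F, B2=T, B2=F, B3=S, B3=E, B4=T, B4=F, B5=T, B5=F, B6=T, B7=S, B7=E, B8=S, B9=F
uncovered (3 of 18): B6=F, B8=E, B9=T

Answer: B6=F, B8=E, B9=T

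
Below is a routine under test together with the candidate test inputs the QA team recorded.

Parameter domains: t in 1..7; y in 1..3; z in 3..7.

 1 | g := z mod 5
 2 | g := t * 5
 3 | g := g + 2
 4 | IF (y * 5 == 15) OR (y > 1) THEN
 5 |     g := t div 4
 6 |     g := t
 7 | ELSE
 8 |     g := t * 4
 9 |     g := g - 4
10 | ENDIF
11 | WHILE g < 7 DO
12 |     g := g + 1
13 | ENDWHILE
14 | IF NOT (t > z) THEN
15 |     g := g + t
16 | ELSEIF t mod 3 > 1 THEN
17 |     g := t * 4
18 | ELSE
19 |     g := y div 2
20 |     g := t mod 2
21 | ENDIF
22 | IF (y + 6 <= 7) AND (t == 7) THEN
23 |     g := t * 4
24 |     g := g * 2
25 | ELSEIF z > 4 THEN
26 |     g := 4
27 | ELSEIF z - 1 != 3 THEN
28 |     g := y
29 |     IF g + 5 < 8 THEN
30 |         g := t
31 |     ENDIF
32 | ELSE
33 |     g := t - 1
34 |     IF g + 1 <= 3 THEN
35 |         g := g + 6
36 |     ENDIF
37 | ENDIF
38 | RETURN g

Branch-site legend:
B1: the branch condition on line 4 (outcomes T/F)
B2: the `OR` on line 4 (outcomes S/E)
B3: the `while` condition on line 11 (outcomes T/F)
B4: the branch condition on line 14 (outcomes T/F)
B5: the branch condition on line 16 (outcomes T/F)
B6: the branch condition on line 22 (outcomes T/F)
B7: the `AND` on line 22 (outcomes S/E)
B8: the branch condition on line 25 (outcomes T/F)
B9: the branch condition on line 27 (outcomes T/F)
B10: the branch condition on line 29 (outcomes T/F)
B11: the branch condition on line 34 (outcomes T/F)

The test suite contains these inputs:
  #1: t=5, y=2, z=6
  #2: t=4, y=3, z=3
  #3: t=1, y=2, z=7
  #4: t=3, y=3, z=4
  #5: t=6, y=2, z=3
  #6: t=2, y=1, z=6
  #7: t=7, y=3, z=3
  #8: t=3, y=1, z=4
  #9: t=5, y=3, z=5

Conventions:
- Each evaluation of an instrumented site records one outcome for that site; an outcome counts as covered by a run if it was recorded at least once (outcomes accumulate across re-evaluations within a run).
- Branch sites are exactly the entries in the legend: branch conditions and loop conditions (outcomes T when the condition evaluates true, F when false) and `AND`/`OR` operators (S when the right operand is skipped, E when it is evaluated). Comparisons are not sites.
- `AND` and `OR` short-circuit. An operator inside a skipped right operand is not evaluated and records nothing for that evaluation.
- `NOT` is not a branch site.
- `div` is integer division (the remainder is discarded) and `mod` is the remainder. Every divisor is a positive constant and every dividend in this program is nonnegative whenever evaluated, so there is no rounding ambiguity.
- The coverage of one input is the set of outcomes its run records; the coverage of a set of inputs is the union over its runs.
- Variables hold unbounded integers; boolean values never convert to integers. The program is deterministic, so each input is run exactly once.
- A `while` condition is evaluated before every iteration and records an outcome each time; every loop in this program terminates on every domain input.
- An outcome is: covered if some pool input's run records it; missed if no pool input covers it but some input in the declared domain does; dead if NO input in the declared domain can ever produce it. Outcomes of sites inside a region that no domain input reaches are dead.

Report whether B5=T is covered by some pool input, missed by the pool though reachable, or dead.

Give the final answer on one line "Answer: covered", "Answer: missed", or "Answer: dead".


no pool input records B5=T
but domain input (t=5, y=1, z=3) does record it -> reachable, so missed
Answer: missed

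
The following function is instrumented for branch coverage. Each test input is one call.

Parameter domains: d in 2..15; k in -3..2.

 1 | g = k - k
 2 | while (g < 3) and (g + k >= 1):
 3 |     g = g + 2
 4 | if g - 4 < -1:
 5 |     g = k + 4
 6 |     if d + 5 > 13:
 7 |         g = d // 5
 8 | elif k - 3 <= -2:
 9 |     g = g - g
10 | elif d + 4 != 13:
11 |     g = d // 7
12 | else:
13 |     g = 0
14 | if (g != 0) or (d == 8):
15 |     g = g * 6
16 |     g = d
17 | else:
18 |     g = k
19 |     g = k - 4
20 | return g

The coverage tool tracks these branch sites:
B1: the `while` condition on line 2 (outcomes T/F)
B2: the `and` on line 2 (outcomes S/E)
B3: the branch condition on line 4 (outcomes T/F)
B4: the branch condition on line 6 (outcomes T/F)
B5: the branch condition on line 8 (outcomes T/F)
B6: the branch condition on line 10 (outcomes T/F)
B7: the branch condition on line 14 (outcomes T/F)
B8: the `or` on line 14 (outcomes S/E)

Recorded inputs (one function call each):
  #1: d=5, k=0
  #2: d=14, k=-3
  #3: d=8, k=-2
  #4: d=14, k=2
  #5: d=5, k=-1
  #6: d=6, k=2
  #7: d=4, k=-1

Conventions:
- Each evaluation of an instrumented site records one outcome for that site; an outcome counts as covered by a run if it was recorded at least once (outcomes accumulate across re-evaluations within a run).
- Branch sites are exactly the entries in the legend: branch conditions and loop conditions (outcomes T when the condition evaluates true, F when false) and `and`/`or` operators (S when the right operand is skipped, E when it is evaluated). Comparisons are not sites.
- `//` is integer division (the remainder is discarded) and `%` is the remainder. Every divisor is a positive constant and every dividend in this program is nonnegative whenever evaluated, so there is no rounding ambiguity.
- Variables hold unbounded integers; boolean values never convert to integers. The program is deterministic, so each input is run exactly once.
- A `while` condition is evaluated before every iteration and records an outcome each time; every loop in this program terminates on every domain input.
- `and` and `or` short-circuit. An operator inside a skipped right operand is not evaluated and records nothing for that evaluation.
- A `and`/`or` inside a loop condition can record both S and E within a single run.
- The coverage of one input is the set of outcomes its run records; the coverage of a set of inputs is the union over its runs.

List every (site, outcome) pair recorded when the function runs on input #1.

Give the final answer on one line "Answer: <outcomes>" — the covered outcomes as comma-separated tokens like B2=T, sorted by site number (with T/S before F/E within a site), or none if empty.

Event log for input #1 (d=5, k=0):
  B2->E, B1->F, B3->T, B4->F, B8->S, B7->T
deduplicating events, the covered set is: B1=F, B2=E, B3=T, B4=F, B7=T, B8=S

Answer: B1=F, B2=E, B3=T, B4=F, B7=T, B8=S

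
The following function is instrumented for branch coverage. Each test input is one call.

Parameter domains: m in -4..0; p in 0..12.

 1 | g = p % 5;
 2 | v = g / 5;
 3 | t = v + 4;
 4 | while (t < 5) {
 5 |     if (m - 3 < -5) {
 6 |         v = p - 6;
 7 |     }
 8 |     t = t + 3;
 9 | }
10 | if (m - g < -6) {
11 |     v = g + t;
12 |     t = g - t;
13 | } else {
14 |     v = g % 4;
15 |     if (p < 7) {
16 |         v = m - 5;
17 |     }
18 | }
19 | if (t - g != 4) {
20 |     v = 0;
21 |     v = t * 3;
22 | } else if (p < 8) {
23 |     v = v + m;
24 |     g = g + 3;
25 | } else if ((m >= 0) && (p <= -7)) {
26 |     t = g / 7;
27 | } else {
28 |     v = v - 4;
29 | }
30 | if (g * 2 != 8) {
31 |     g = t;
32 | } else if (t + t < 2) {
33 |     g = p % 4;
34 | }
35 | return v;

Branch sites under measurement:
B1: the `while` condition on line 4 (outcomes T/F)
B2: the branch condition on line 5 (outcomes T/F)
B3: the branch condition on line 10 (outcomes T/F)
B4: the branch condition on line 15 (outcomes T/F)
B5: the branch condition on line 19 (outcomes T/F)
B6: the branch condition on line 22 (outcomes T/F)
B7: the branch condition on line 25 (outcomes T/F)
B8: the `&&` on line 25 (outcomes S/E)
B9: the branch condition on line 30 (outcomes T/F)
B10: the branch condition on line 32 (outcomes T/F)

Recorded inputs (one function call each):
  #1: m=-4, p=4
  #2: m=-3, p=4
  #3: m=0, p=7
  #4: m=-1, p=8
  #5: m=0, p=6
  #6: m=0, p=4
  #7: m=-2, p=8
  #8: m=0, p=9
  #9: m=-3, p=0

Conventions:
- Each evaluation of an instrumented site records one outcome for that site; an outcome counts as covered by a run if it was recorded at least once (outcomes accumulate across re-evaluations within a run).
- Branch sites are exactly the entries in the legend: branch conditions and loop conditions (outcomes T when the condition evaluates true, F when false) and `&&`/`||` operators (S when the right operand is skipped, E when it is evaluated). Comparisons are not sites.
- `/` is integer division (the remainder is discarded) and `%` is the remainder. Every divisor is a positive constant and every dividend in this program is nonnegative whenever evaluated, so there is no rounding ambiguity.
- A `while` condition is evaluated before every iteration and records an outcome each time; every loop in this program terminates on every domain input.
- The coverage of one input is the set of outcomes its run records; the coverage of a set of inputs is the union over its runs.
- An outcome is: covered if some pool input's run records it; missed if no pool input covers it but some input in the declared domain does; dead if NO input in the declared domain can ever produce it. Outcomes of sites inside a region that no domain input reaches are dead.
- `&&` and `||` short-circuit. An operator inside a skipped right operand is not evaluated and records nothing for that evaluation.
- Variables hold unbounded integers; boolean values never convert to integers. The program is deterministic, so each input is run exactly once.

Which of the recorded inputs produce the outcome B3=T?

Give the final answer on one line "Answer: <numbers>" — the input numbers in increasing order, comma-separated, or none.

input #1 (m=-4, p=4): records B3=T
input #2 (m=-3, p=4): records B3=T
input #3 (m=0, p=7): does not record B3=T
input #4 (m=-1, p=8): does not record B3=T
input #5 (m=0, p=6): does not record B3=T
input #6 (m=0, p=4): does not record B3=T
input #7 (m=-2, p=8): does not record B3=T
input #8 (m=0, p=9): does not record B3=T
input #9 (m=-3, p=0): does not record B3=T

Answer: 1, 2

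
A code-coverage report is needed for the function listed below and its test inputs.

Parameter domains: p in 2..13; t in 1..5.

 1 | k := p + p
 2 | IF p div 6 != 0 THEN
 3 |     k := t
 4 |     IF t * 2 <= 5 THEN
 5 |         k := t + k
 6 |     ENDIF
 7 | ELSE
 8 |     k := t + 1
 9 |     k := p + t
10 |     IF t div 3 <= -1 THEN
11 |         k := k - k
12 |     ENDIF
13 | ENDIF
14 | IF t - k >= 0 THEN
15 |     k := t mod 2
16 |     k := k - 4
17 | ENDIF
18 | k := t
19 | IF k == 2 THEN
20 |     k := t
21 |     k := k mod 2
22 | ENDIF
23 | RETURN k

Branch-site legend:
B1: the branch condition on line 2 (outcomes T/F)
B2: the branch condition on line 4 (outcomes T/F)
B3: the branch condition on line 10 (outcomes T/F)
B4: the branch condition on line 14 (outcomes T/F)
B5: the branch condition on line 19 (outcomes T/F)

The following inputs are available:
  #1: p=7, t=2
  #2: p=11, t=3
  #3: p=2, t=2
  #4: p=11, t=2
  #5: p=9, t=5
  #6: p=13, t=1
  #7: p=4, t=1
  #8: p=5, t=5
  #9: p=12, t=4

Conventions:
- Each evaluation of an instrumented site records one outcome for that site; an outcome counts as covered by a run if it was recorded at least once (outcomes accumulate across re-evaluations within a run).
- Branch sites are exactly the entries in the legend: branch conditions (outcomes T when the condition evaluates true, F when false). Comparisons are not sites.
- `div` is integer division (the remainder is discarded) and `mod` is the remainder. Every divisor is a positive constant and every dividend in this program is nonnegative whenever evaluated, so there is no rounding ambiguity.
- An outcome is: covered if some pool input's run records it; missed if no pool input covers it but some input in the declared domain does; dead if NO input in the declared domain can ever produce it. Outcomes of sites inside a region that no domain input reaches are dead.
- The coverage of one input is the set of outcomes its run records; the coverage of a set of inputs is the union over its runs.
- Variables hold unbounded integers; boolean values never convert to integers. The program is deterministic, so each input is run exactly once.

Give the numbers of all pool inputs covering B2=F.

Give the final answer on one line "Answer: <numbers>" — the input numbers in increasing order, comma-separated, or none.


input #1 (p=7, t=2): does not record B2=F
input #2 (p=11, t=3): records B2=F
input #3 (p=2, t=2): does not record B2=F
input #4 (p=11, t=2): does not record B2=F
input #5 (p=9, t=5): records B2=F
input #6 (p=13, t=1): does not record B2=F
input #7 (p=4, t=1): does not record B2=F
input #8 (p=5, t=5): does not record B2=F
input #9 (p=12, t=4): records B2=F
Answer: 2, 5, 9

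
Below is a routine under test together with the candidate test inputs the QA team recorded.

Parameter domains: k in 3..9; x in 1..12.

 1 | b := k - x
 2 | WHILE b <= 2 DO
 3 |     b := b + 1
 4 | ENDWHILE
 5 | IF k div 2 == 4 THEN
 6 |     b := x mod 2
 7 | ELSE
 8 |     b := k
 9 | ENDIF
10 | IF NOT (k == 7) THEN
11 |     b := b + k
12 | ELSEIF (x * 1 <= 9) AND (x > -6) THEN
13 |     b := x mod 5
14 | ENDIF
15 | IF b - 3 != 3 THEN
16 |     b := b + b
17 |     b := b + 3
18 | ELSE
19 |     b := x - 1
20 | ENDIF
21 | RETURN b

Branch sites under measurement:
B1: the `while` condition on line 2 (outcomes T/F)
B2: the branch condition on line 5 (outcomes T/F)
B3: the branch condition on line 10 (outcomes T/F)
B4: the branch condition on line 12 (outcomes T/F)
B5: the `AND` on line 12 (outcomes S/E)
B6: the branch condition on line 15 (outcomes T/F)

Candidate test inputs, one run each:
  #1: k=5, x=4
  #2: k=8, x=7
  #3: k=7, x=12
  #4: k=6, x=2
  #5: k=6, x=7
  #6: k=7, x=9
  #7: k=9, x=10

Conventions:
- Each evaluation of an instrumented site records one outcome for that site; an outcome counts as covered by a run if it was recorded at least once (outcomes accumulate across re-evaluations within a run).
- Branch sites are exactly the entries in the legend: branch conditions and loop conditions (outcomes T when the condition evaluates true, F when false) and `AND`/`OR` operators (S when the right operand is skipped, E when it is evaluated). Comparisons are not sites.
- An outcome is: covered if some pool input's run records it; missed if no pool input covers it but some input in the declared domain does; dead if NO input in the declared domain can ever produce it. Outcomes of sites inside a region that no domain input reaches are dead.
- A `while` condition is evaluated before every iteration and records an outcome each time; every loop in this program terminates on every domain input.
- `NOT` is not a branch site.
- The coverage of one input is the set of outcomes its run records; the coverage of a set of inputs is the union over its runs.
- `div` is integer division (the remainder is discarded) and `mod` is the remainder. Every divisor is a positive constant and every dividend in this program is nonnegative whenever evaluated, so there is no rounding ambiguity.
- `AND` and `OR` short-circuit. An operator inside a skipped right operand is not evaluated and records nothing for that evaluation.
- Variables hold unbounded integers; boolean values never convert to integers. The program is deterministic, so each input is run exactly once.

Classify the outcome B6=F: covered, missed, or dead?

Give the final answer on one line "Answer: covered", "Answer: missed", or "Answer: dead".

no pool input records B6=F
but domain input (k=3, x=1) does record it -> reachable, so missed

Answer: missed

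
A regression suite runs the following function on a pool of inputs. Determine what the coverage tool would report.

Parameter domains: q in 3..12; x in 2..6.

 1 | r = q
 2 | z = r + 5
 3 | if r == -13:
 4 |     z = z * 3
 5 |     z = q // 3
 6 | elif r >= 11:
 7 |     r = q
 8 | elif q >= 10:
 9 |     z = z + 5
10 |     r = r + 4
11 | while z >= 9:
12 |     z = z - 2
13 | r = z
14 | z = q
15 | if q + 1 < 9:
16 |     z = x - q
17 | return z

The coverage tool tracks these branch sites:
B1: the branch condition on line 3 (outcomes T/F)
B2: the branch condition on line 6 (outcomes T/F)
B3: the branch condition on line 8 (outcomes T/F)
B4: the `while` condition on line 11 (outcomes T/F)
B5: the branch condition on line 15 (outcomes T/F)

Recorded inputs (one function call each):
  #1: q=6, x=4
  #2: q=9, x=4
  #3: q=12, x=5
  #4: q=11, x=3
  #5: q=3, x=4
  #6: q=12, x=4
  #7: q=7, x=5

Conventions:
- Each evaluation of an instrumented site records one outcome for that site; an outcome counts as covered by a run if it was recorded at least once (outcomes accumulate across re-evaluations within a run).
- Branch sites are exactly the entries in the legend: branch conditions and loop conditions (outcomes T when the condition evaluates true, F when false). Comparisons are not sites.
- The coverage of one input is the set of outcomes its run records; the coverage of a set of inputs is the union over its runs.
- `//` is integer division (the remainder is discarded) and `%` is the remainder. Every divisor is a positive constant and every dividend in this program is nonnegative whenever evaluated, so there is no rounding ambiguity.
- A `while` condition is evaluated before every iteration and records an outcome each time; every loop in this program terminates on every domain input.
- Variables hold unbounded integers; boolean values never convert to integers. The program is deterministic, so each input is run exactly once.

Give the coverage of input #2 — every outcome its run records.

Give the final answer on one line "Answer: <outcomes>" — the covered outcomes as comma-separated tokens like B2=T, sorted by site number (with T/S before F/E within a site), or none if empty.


Simulating input #2 (q=9, x=4) step by step:
  B1->F, B2->F, B3->F, B4->T, B4->T, B4->T, B4->F, B5->F
collecting distinct outcomes: B1=F, B2=F, B3=F, B4=T, B4=F, B5=F
Answer: B1=F, B2=F, B3=F, B4=T, B4=F, B5=F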